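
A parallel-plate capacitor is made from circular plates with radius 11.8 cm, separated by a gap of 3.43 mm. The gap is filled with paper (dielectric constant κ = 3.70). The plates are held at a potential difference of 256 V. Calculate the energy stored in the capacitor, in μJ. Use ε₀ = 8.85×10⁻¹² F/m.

A = π(11.8 cm)² = 4.37×10⁻² m².
C = κε₀A/d = 3.70 × 8.85×10⁻¹² × 4.37×10⁻² / 3.43×10⁻³ = 4.18×10⁻¹⁰ F.
U = ½CV² = ½ × 4.18×10⁻¹⁰ × (256)² = 1.37×10⁻⁵ J.

U ≈ 13.7 μJ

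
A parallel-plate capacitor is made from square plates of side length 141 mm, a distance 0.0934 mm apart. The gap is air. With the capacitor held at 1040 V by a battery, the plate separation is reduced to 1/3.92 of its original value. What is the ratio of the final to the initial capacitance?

C = ε₀A/d scales as 1/d, so C₂/C₁ = d₁/d₂ = 3.92.

C₂/C₁ ≈ 3.92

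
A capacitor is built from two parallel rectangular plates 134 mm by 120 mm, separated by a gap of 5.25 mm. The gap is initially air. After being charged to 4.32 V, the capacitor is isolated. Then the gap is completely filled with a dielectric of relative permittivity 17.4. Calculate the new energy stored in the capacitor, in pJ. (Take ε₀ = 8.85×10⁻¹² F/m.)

U ≈ 14.5 pJ

A = 134 × 120 mm² = 1.61×10⁻² m².
Initially C₁ = ε₀A/d = 8.85×10⁻¹² × 1.61×10⁻² / 5.25×10⁻³ = 2.71×10⁻¹¹ F.
U₁ = 2.53×10⁻¹⁰ J.
Isolated ⇒ Q is held fixed. C₂ = 17.4 C₁ and U = Q²/(2C), so U₂/U₁ = C₁/C₂ = 0.0575.
U₂ = 0.0575 × 2.53×10⁻¹⁰ = 1.45×10⁻¹¹ J.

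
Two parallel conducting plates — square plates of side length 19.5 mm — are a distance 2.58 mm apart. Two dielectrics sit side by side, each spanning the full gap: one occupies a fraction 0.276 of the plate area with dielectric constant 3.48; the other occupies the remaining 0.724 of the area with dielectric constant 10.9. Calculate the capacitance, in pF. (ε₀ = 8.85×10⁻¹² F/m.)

A = (19.5 mm)² = 3.80×10⁻⁴ m².
Side-by-side slabs ⇒ two capacitors in parallel, each spanning the full gap.
C₁ = κ₁ε₀A₁/d = 3.48 × 8.85×10⁻¹² × 1.05×10⁻⁴ / 2.58×10⁻³ = 1.25×10⁻¹² F.
C₂ = κ₂ε₀A₂/d = 10.9 × 8.85×10⁻¹² × 2.75×10⁻⁴ / 2.58×10⁻³ = 1.03×10⁻¹¹ F.
C = C₁ + C₂ = 1.15×10⁻¹¹ F.

C ≈ 11.5 pF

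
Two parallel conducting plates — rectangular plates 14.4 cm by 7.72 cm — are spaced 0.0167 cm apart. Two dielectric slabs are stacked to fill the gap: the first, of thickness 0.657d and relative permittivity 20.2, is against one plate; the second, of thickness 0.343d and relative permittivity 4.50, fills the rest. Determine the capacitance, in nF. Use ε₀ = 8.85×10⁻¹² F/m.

5.42 nF

A = 14.4 × 7.72 cm² = 1.11×10⁻² m².
Stacked slabs ⇒ two capacitors in series, each with the full plate area.
C₁ = κ₁ε₀A/d₁ = 20.2 × 8.85×10⁻¹² × 1.11×10⁻² / 1.10×10⁻⁴ = 1.81×10⁻⁸ F.
C₂ = κ₂ε₀A/d₂ = 4.50 × 8.85×10⁻¹² × 1.11×10⁻² / 5.73×10⁻⁵ = 7.73×10⁻⁹ F.
C = (1/C₁ + 1/C₂)⁻¹ = 5.42×10⁻⁹ F.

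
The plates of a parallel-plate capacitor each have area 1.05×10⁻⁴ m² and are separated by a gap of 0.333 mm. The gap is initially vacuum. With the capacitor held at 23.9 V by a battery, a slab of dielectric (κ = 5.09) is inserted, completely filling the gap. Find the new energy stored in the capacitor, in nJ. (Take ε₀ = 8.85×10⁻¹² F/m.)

U ≈ 4.06 nJ

Initially C₁ = ε₀A/d = 8.85×10⁻¹² × 1.05×10⁻⁴ / 3.33×10⁻⁴ = 2.79×10⁻¹² F.
U₁ = 7.97×10⁻¹⁰ J.
Battery connected ⇒ V is held fixed. C₂ = 5.09 C₁ and U = ½CV², so U₂/U₁ = C₂/C₁ = 5.09.
U₂ = 5.09 × 7.97×10⁻¹⁰ = 4.06×10⁻⁹ J.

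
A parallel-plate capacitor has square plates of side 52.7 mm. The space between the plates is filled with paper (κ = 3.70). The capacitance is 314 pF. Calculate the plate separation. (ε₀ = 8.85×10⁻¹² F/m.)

290 μm

A = (52.7 mm)² = 2.78×10⁻³ m².
d = κε₀A/C = 3.70 × 8.85×10⁻¹² × 2.78×10⁻³ / 3.14×10⁻¹⁰ = 2.90×10⁻⁴ m.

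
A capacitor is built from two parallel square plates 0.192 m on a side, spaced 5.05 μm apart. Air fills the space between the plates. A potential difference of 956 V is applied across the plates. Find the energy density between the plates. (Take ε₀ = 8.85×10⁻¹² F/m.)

E = V/d = 956 / 5.05×10⁻⁶ = 1.89×10⁸ V/m.
u = ½ε₀E² = ½ × 8.85×10⁻¹² × (1.89×10⁸)² = 1.59×10⁵ J/m³.

1.59×10⁸ mJ/m³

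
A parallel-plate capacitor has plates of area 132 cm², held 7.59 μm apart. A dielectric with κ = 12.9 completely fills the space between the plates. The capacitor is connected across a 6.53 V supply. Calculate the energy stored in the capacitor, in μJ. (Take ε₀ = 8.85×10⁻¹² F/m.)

A = 132 cm² = 1.32×10⁻² m².
C = κε₀A/d = 12.9 × 8.85×10⁻¹² × 1.32×10⁻² / 7.59×10⁻⁶ = 1.99×10⁻⁷ F.
U = ½CV² = ½ × 1.99×10⁻⁷ × (6.53)² = 4.23×10⁻⁶ J.

U ≈ 4.23 μJ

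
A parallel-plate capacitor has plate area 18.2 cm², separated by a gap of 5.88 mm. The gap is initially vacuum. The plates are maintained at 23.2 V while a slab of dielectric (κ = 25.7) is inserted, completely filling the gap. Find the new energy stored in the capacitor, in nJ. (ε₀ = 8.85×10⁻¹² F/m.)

18.9 nJ

A = 18.2 cm² = 1.82×10⁻³ m².
Initially C₁ = ε₀A/d = 8.85×10⁻¹² × 1.82×10⁻³ / 5.88×10⁻³ = 2.74×10⁻¹² F.
U₁ = 7.37×10⁻¹⁰ J.
Battery connected ⇒ V is held fixed. C₂ = 25.7 C₁ and U = ½CV², so U₂/U₁ = C₂/C₁ = 25.7.
U₂ = 25.7 × 7.37×10⁻¹⁰ = 1.89×10⁻⁸ J.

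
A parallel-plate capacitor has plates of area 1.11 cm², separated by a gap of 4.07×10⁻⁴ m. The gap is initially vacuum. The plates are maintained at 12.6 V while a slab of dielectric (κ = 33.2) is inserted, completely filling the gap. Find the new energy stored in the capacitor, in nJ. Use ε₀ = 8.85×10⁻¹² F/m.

A = 1.11 cm² = 1.11×10⁻⁴ m².
Initially C₁ = ε₀A/d = 8.85×10⁻¹² × 1.11×10⁻⁴ / 4.07×10⁻⁴ = 2.41×10⁻¹² F.
U₁ = 1.92×10⁻¹⁰ J.
Battery connected ⇒ V is held fixed. C₂ = 33.2 C₁ and U = ½CV², so U₂/U₁ = C₂/C₁ = 33.2.
U₂ = 33.2 × 1.92×10⁻¹⁰ = 6.36×10⁻⁹ J.

6.36 nJ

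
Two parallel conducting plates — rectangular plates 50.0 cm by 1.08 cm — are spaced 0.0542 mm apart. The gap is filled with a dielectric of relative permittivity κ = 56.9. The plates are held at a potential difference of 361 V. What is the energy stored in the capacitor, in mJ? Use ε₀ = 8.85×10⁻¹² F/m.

U ≈ 3.27 mJ

A = 50.0 × 1.08 cm² = 5.40×10⁻³ m².
C = κε₀A/d = 56.9 × 8.85×10⁻¹² × 5.40×10⁻³ / 5.42×10⁻⁵ = 5.02×10⁻⁸ F.
U = ½CV² = ½ × 5.02×10⁻⁸ × (361)² = 3.27×10⁻³ J.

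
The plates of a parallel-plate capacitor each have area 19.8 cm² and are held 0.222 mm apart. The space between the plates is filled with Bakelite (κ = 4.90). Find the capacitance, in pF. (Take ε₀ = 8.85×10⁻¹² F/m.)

C ≈ 387 pF

A = 19.8 cm² = 1.98×10⁻³ m².
C = κε₀A/d = 4.90 × 8.85×10⁻¹² × 1.98×10⁻³ / 2.22×10⁻⁴ = 3.87×10⁻¹⁰ F.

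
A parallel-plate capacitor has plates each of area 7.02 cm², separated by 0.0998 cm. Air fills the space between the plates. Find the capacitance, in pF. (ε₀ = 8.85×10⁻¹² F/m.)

C ≈ 6.23 pF

A = 7.02 cm² = 7.02×10⁻⁴ m².
C = ε₀A/d = 8.85×10⁻¹² × 7.02×10⁻⁴ / 9.98×10⁻⁴ = 6.23×10⁻¹² F.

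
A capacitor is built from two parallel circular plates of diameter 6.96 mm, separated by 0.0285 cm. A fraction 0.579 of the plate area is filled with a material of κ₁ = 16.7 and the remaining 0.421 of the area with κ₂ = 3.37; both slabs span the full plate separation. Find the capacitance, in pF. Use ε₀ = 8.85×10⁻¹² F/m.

C ≈ 13.1 pF

A = π(6.96/2 mm)² = 3.80×10⁻⁵ m².
Side-by-side slabs ⇒ two capacitors in parallel, each spanning the full gap.
C₁ = κ₁ε₀A₁/d = 16.7 × 8.85×10⁻¹² × 2.20×10⁻⁵ / 2.85×10⁻⁴ = 1.14×10⁻¹¹ F.
C₂ = κ₂ε₀A₂/d = 3.37 × 8.85×10⁻¹² × 1.60×10⁻⁵ / 2.85×10⁻⁴ = 1.68×10⁻¹² F.
C = C₁ + C₂ = 1.31×10⁻¹¹ F.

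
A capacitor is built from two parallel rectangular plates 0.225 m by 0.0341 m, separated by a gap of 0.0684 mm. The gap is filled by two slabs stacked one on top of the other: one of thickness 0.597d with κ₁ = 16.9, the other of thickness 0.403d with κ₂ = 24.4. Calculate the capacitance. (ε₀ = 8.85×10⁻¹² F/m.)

A = 0.225 × 0.0341 m² = 7.67×10⁻³ m².
Stacked slabs ⇒ two capacitors in series, each with the full plate area.
C₁ = κ₁ε₀A/d₁ = 16.9 × 8.85×10⁻¹² × 7.67×10⁻³ / 4.08×10⁻⁵ = 2.81×10⁻⁸ F.
C₂ = κ₂ε₀A/d₂ = 24.4 × 8.85×10⁻¹² × 7.67×10⁻³ / 2.76×10⁻⁵ = 6.01×10⁻⁸ F.
C = (1/C₁ + 1/C₂)⁻¹ = 1.91×10⁻⁸ F.

19.1 nF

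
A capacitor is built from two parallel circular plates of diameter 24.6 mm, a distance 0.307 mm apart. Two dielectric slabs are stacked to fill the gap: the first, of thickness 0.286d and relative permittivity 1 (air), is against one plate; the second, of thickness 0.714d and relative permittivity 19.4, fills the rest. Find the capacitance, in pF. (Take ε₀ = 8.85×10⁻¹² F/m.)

A = π(24.6/2 mm)² = 4.75×10⁻⁴ m².
Stacked slabs ⇒ two capacitors in series, each with the full plate area.
C₁ = κ₁ε₀A/d₁ = 1.00 × 8.85×10⁻¹² × 4.75×10⁻⁴ / 8.78×10⁻⁵ = 4.79×10⁻¹¹ F.
C₂ = κ₂ε₀A/d₂ = 19.4 × 8.85×10⁻¹² × 4.75×10⁻⁴ / 2.19×10⁻⁴ = 3.72×10⁻¹⁰ F.
C = (1/C₁ + 1/C₂)⁻¹ = 4.24×10⁻¹¹ F.

C ≈ 42.4 pF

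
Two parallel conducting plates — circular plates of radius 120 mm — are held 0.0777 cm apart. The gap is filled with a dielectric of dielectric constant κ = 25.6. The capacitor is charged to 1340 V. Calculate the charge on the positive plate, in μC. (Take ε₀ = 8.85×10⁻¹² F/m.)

17.7 μC

A = π(120 mm)² = 4.52×10⁻² m².
C = κε₀A/d = 25.6 × 8.85×10⁻¹² × 4.52×10⁻² / 7.77×10⁻⁴ = 1.32×10⁻⁸ F.
Q = CV = 1.32×10⁻⁸ × 1340 = 1.77×10⁻⁵ C.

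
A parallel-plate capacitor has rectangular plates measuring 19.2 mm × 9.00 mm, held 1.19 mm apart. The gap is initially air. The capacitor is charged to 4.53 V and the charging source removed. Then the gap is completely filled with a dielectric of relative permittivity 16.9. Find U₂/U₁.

U₂/U₁ ≈ 0.0592

Isolated ⇒ Q is held fixed.
C₂ = 16.9 C₁ and U = Q²/(2C), so U₂/U₁ = C₁/C₂ = 0.0592.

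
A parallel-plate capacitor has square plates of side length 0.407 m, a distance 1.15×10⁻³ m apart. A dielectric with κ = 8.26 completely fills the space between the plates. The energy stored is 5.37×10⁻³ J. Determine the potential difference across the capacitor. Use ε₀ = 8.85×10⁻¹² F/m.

V ≈ 1.01 kV

A = (0.407 m)² = 0.166 m².
C = κε₀A/d = 8.26 × 8.85×10⁻¹² × 0.166 / 1.15×10⁻³ = 1.05×10⁻⁸ F.
V = √(2U/C) = √(2 × 5.37×10⁻³ / 1.05×10⁻⁸) = 1.01×10³ V.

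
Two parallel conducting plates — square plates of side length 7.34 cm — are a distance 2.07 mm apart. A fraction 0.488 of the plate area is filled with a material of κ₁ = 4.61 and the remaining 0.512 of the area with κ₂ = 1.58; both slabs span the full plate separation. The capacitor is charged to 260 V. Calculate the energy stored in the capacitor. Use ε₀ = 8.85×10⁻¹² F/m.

U ≈ 2.38 μJ

A = (7.34 cm)² = 5.39×10⁻³ m².
Side-by-side slabs ⇒ two capacitors in parallel, each spanning the full gap.
C₁ = κ₁ε₀A₁/d = 4.61 × 8.85×10⁻¹² × 2.63×10⁻³ / 2.07×10⁻³ = 5.18×10⁻¹¹ F.
C₂ = κ₂ε₀A₂/d = 1.58 × 8.85×10⁻¹² × 2.76×10⁻³ / 2.07×10⁻³ = 1.86×10⁻¹¹ F.
C = C₁ + C₂ = 7.05×10⁻¹¹ F.
U = ½CV² = ½ × 7.05×10⁻¹¹ × (260)² = 2.38×10⁻⁶ J.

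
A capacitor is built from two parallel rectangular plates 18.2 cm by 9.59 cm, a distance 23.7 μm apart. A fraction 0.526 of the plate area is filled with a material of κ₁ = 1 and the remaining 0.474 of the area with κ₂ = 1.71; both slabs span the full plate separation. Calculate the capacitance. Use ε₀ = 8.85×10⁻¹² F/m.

C ≈ 8.71 nF

A = 18.2 × 9.59 cm² = 1.75×10⁻² m².
Side-by-side slabs ⇒ two capacitors in parallel, each spanning the full gap.
C₁ = κ₁ε₀A₁/d = 1.00 × 8.85×10⁻¹² × 9.18×10⁻³ / 2.37×10⁻⁵ = 3.43×10⁻⁹ F.
C₂ = κ₂ε₀A₂/d = 1.71 × 8.85×10⁻¹² × 8.27×10⁻³ / 2.37×10⁻⁵ = 5.28×10⁻⁹ F.
C = C₁ + C₂ = 8.71×10⁻⁹ F.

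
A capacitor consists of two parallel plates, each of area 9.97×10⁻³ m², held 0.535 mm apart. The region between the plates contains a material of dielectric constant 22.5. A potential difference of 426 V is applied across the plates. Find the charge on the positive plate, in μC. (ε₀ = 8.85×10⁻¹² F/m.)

C = κε₀A/d = 22.5 × 8.85×10⁻¹² × 9.97×10⁻³ / 5.35×10⁻⁴ = 3.71×10⁻⁹ F.
Q = CV = 3.71×10⁻⁹ × 426 = 1.58×10⁻⁶ C.

Q ≈ 1.58 μC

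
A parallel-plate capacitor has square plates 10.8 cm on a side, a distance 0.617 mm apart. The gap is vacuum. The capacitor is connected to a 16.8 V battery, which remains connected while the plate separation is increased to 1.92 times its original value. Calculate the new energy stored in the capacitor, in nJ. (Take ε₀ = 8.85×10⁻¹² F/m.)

U ≈ 12.3 nJ

A = (10.8 cm)² = 1.17×10⁻² m².
Initially C₁ = ε₀A/d = 8.85×10⁻¹² × 1.17×10⁻² / 6.17×10⁻⁴ = 1.67×10⁻¹⁰ F.
U₁ = 2.36×10⁻⁸ J.
Battery connected ⇒ V is held fixed. C₂ = 0.521 C₁ and U = ½CV², so U₂/U₁ = C₂/C₁ = 0.521.
U₂ = 0.521 × 2.36×10⁻⁸ = 1.23×10⁻⁸ J.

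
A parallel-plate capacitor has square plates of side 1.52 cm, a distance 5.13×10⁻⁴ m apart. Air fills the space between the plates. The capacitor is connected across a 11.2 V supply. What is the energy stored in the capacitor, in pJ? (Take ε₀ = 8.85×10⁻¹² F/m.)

A = (1.52 cm)² = 2.31×10⁻⁴ m².
C = ε₀A/d = 8.85×10⁻¹² × 2.31×10⁻⁴ / 5.13×10⁻⁴ = 3.99×10⁻¹² F.
U = ½CV² = ½ × 3.99×10⁻¹² × (11.2)² = 2.50×10⁻¹⁰ J.

U ≈ 250 pJ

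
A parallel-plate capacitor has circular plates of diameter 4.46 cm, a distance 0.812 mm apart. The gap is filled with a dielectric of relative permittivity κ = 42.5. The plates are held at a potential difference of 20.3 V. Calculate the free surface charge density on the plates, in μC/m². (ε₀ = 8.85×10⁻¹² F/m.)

A = π(4.46/2 cm)² = 1.56×10⁻³ m².
C = κε₀A/d = 42.5 × 8.85×10⁻¹² × 1.56×10⁻³ / 8.12×10⁻⁴ = 7.24×10⁻¹⁰ F.
σ = Q/A = CV/A = 7.24×10⁻¹⁰ × 20.3 / 1.56×10⁻³ = 9.40×10⁻⁶ C/m².

9.40 μC/m²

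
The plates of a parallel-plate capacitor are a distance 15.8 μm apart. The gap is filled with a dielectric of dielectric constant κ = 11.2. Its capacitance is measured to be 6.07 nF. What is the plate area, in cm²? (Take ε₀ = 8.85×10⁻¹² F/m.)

9.68 cm²

A = Cd/(κε₀) = 6.07×10⁻⁹ × 1.58×10⁻⁵ / (11.2 × 8.85×10⁻¹²) = 9.68×10⁻⁴ m².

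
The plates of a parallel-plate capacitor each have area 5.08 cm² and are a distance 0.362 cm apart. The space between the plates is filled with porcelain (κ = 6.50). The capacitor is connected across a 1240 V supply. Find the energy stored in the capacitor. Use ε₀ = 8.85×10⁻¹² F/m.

A = 5.08 cm² = 5.08×10⁻⁴ m².
C = κε₀A/d = 6.50 × 8.85×10⁻¹² × 5.08×10⁻⁴ / 3.62×10⁻³ = 8.07×10⁻¹² F.
U = ½CV² = ½ × 8.07×10⁻¹² × (1240)² = 6.21×10⁻⁶ J.

U ≈ 6.21 μJ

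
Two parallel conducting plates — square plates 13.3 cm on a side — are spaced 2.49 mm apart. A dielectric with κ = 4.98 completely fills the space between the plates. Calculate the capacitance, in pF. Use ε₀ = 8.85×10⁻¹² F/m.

C ≈ 313 pF

A = (13.3 cm)² = 1.77×10⁻² m².
C = κε₀A/d = 4.98 × 8.85×10⁻¹² × 1.77×10⁻² / 2.49×10⁻³ = 3.13×10⁻¹⁰ F.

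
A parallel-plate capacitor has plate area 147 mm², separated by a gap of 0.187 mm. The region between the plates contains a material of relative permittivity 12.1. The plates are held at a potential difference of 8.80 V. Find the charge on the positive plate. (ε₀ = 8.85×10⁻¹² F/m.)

A = 147 mm² = 1.47×10⁻⁴ m².
C = κε₀A/d = 12.1 × 8.85×10⁻¹² × 1.47×10⁻⁴ / 1.87×10⁻⁴ = 8.42×10⁻¹¹ F.
Q = CV = 8.42×10⁻¹¹ × 8.80 = 7.41×10⁻¹⁰ C.

Q ≈ 0.741 nC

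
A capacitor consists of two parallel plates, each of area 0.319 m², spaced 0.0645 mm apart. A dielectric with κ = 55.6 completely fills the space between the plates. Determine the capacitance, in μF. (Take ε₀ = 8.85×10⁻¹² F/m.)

C = κε₀A/d = 55.6 × 8.85×10⁻¹² × 0.319 / 6.45×10⁻⁵ = 2.43×10⁻⁶ F.

C ≈ 2.43 μF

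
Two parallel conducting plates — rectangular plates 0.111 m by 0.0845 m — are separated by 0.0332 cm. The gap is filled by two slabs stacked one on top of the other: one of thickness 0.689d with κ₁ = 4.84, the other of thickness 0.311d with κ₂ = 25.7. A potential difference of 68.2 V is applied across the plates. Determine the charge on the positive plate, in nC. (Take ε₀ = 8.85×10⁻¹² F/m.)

A = 0.111 × 0.0845 m² = 9.38×10⁻³ m².
Stacked slabs ⇒ two capacitors in series, each with the full plate area.
C₁ = κ₁ε₀A/d₁ = 4.84 × 8.85×10⁻¹² × 9.38×10⁻³ / 2.29×10⁻⁴ = 1.76×10⁻⁹ F.
C₂ = κ₂ε₀A/d₂ = 25.7 × 8.85×10⁻¹² × 9.38×10⁻³ / 1.03×10⁻⁴ = 2.07×10⁻⁸ F.
C = (1/C₁ + 1/C₂)⁻¹ = 1.62×10⁻⁹ F.
Q = CV = 1.62×10⁻⁹ × 68.2 = 1.10×10⁻⁷ C.

110 nC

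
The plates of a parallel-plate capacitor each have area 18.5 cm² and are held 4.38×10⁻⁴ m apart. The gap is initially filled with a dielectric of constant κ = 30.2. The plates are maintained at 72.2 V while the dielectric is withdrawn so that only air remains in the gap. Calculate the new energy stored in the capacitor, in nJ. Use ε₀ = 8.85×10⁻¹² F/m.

A = 18.5 cm² = 1.85×10⁻³ m².
Initially C₁ = κε₀A/d = 30.2 × 8.85×10⁻¹² × 1.85×10⁻³ / 4.38×10⁻⁴ = 1.13×10⁻⁹ F.
U₁ = 2.94×10⁻⁶ J.
Battery connected ⇒ V is held fixed. C₂ = 0.0331 C₁ and U = ½CV², so U₂/U₁ = C₂/C₁ = 0.0331.
U₂ = 0.0331 × 2.94×10⁻⁶ = 9.74×10⁻⁸ J.

U ≈ 97.4 nJ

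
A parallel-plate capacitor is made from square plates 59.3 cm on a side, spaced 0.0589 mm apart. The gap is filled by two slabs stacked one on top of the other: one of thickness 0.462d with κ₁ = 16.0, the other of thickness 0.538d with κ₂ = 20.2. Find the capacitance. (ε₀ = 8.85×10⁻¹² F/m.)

C ≈ 0.952 μF

A = (59.3 cm)² = 0.352 m².
Stacked slabs ⇒ two capacitors in series, each with the full plate area.
C₁ = κ₁ε₀A/d₁ = 16.0 × 8.85×10⁻¹² × 0.352 / 2.72×10⁻⁵ = 1.83×10⁻⁶ F.
C₂ = κ₂ε₀A/d₂ = 20.2 × 8.85×10⁻¹² × 0.352 / 3.17×10⁻⁵ = 1.98×10⁻⁶ F.
C = (1/C₁ + 1/C₂)⁻¹ = 9.52×10⁻⁷ F.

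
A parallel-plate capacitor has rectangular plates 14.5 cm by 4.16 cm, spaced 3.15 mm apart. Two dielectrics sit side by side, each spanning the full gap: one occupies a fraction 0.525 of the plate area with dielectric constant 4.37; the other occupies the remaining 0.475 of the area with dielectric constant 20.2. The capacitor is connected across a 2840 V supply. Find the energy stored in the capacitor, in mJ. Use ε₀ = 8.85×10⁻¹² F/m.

0.813 mJ

A = 14.5 × 4.16 cm² = 6.03×10⁻³ m².
Side-by-side slabs ⇒ two capacitors in parallel, each spanning the full gap.
C₁ = κ₁ε₀A₁/d = 4.37 × 8.85×10⁻¹² × 3.17×10⁻³ / 3.15×10⁻³ = 3.89×10⁻¹¹ F.
C₂ = κ₂ε₀A₂/d = 20.2 × 8.85×10⁻¹² × 2.87×10⁻³ / 3.15×10⁻³ = 1.63×10⁻¹⁰ F.
C = C₁ + C₂ = 2.01×10⁻¹⁰ F.
U = ½CV² = ½ × 2.01×10⁻¹⁰ × (2840)² = 8.13×10⁻⁴ J.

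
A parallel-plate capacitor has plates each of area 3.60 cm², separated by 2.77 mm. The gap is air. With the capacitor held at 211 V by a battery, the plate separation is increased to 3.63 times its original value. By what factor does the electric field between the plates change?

Battery connected ⇒ V is held fixed.
E = V/d, so E₂/E₁ = d₁/d₂ = 0.275.

E₂/E₁ ≈ 0.275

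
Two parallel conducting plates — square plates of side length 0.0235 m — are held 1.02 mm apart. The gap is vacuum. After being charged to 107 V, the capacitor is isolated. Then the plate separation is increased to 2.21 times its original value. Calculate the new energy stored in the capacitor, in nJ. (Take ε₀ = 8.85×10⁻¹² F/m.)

U ≈ 60.6 nJ

A = (0.0235 m)² = 5.52×10⁻⁴ m².
Initially C₁ = ε₀A/d = 8.85×10⁻¹² × 5.52×10⁻⁴ / 1.02×10⁻³ = 4.79×10⁻¹² F.
U₁ = 2.74×10⁻⁸ J.
Isolated ⇒ Q is held fixed. C₂ = 0.452 C₁ and U = Q²/(2C), so U₂/U₁ = C₁/C₂ = 2.21.
U₂ = 2.21 × 2.74×10⁻⁸ = 6.06×10⁻⁸ J.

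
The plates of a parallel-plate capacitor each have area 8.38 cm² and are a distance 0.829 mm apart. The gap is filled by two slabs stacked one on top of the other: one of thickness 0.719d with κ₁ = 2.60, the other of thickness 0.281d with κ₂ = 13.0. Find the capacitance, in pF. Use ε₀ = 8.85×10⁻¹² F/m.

C ≈ 30.0 pF

A = 8.38 cm² = 8.38×10⁻⁴ m².
Stacked slabs ⇒ two capacitors in series, each with the full plate area.
C₁ = κ₁ε₀A/d₁ = 2.60 × 8.85×10⁻¹² × 8.38×10⁻⁴ / 5.96×10⁻⁴ = 3.24×10⁻¹¹ F.
C₂ = κ₂ε₀A/d₂ = 13.0 × 8.85×10⁻¹² × 8.38×10⁻⁴ / 2.33×10⁻⁴ = 4.14×10⁻¹⁰ F.
C = (1/C₁ + 1/C₂)⁻¹ = 3.00×10⁻¹¹ F.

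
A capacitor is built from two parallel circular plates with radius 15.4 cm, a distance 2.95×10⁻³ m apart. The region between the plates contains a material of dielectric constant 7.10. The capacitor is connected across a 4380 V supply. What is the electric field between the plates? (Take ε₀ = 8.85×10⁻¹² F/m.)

E = V/d = 4380 / 2.95×10⁻³ = 1.48×10⁶ V/m.

E ≈ 1.48 MV/m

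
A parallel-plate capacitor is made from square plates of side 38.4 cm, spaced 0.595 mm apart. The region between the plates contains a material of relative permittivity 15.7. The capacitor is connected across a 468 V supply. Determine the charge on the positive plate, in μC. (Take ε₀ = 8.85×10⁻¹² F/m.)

16.1 μC

A = (38.4 cm)² = 0.147 m².
C = κε₀A/d = 15.7 × 8.85×10⁻¹² × 0.147 / 5.95×10⁻⁴ = 3.44×10⁻⁸ F.
Q = CV = 3.44×10⁻⁸ × 468 = 1.61×10⁻⁵ C.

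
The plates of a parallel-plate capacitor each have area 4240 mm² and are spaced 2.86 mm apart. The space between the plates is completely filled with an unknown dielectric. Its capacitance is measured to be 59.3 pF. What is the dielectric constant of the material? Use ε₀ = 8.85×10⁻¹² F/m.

A = 4240 mm² = 4.24×10⁻³ m².
κ = Cd/(ε₀A) = 5.93×10⁻¹¹ × 2.86×10⁻³ / (8.85×10⁻¹² × 4.24×10⁻³) = 4.52.

κ ≈ 4.52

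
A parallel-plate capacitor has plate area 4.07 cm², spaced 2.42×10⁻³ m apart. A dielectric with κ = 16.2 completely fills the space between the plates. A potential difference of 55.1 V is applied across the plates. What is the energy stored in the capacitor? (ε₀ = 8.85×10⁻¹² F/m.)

36.6 nJ

A = 4.07 cm² = 4.07×10⁻⁴ m².
C = κε₀A/d = 16.2 × 8.85×10⁻¹² × 4.07×10⁻⁴ / 2.42×10⁻³ = 2.41×10⁻¹¹ F.
U = ½CV² = ½ × 2.41×10⁻¹¹ × (55.1)² = 3.66×10⁻⁸ J.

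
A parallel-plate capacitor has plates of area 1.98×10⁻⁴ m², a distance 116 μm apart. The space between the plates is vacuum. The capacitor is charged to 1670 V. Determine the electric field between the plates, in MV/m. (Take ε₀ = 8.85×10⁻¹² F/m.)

E = V/d = 1670 / 1.16×10⁻⁴ = 1.44×10⁷ V/m.

E ≈ 14.4 MV/m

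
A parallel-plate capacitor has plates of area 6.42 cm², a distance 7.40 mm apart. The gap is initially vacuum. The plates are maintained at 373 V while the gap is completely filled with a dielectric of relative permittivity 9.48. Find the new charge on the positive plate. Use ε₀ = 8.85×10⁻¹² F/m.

A = 6.42 cm² = 6.42×10⁻⁴ m².
Initially C₁ = ε₀A/d = 8.85×10⁻¹² × 6.42×10⁻⁴ / 7.40×10⁻³ = 7.68×10⁻¹³ F.
Q₁ = 2.86×10⁻¹⁰ C.
Battery connected ⇒ V is held fixed. C₂ = 9.48 C₁ and Q = CV, so Q₂/Q₁ = C₂/C₁ = 9.48.
Q₂ = 9.48 × 2.86×10⁻¹⁰ = 2.71×10⁻⁹ C.

2.71 nC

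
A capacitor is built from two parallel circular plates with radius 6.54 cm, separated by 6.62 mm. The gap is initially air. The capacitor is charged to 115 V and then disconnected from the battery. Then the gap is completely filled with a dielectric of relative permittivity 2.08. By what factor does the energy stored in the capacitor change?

0.481

Isolated ⇒ Q is held fixed.
C₂ = 2.08 C₁ and U = Q²/(2C), so U₂/U₁ = C₁/C₂ = 0.481.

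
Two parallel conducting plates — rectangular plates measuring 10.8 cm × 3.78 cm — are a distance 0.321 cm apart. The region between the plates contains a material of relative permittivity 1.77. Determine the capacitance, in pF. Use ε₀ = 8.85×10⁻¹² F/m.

A = 10.8 × 3.78 cm² = 4.08×10⁻³ m².
C = κε₀A/d = 1.77 × 8.85×10⁻¹² × 4.08×10⁻³ / 3.21×10⁻³ = 1.99×10⁻¹¹ F.

C ≈ 19.9 pF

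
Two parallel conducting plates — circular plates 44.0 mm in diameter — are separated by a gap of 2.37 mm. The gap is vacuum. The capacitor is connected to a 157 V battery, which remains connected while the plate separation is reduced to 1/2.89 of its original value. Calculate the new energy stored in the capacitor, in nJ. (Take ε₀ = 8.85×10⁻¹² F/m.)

A = π(44.0/2 mm)² = 1.52×10⁻³ m².
Initially C₁ = ε₀A/d = 8.85×10⁻¹² × 1.52×10⁻³ / 2.37×10⁻³ = 5.68×10⁻¹² F.
U₁ = 7.00×10⁻⁸ J.
Battery connected ⇒ V is held fixed. C₂ = 2.89 C₁ and U = ½CV², so U₂/U₁ = C₂/C₁ = 2.89.
U₂ = 2.89 × 7.00×10⁻⁸ = 2.02×10⁻⁷ J.

202 nJ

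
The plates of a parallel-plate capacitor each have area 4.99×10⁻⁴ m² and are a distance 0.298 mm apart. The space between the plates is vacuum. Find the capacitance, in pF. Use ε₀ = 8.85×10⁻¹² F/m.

C = ε₀A/d = 8.85×10⁻¹² × 4.99×10⁻⁴ / 2.98×10⁻⁴ = 1.48×10⁻¹¹ F.

C ≈ 14.8 pF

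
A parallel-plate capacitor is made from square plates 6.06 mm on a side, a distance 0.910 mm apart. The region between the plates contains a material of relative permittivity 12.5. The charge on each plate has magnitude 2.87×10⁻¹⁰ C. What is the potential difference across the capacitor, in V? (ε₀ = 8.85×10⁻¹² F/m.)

64.3 V

A = (6.06 mm)² = 3.67×10⁻⁵ m².
C = κε₀A/d = 12.5 × 8.85×10⁻¹² × 3.67×10⁻⁵ / 9.10×10⁻⁴ = 4.46×10⁻¹² F.
V = Q/C = 2.87×10⁻¹⁰ / 4.46×10⁻¹² = 64.3 V.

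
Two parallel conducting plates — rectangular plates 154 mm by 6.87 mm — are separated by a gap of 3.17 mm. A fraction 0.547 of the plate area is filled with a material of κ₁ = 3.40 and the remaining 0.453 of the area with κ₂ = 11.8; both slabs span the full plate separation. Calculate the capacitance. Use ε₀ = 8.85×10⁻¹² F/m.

C ≈ 21.3 pF

A = 154 × 6.87 mm² = 1.06×10⁻³ m².
Side-by-side slabs ⇒ two capacitors in parallel, each spanning the full gap.
C₁ = κ₁ε₀A₁/d = 3.40 × 8.85×10⁻¹² × 5.79×10⁻⁴ / 3.17×10⁻³ = 5.49×10⁻¹² F.
C₂ = κ₂ε₀A₂/d = 11.8 × 8.85×10⁻¹² × 4.79×10⁻⁴ / 3.17×10⁻³ = 1.58×10⁻¹¹ F.
C = C₁ + C₂ = 2.13×10⁻¹¹ F.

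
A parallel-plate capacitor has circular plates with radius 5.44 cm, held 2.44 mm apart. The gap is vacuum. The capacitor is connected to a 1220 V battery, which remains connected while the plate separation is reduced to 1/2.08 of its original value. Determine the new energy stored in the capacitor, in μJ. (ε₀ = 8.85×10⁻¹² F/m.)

A = π(5.44 cm)² = 9.30×10⁻³ m².
Initially C₁ = ε₀A/d = 8.85×10⁻¹² × 9.30×10⁻³ / 2.44×10⁻³ = 3.37×10⁻¹¹ F.
U₁ = 2.51×10⁻⁵ J.
Battery connected ⇒ V is held fixed. C₂ = 2.08 C₁ and U = ½CV², so U₂/U₁ = C₂/C₁ = 2.08.
U₂ = 2.08 × 2.51×10⁻⁵ = 5.22×10⁻⁵ J.

52.2 μJ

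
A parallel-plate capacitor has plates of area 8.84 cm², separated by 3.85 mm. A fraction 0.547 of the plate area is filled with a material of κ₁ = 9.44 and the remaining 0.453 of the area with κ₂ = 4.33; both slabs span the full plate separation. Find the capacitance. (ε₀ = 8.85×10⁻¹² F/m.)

A = 8.84 cm² = 8.84×10⁻⁴ m².
Side-by-side slabs ⇒ two capacitors in parallel, each spanning the full gap.
C₁ = κ₁ε₀A₁/d = 9.44 × 8.85×10⁻¹² × 4.84×10⁻⁴ / 3.85×10⁻³ = 1.05×10⁻¹¹ F.
C₂ = κ₂ε₀A₂/d = 4.33 × 8.85×10⁻¹² × 4.00×10⁻⁴ / 3.85×10⁻³ = 3.99×10⁻¹² F.
C = C₁ + C₂ = 1.45×10⁻¹¹ F.

14.5 pF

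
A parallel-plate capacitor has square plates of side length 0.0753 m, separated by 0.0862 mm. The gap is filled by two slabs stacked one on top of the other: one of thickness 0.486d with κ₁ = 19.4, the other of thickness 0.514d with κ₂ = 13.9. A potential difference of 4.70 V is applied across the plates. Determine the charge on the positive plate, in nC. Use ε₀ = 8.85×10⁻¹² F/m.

Q ≈ 44.1 nC

A = (0.0753 m)² = 5.67×10⁻³ m².
Stacked slabs ⇒ two capacitors in series, each with the full plate area.
C₁ = κ₁ε₀A/d₁ = 19.4 × 8.85×10⁻¹² × 5.67×10⁻³ / 4.19×10⁻⁵ = 2.32×10⁻⁸ F.
C₂ = κ₂ε₀A/d₂ = 13.9 × 8.85×10⁻¹² × 5.67×10⁻³ / 4.43×10⁻⁵ = 1.57×10⁻⁸ F.
C = (1/C₁ + 1/C₂)⁻¹ = 9.38×10⁻⁹ F.
Q = CV = 9.38×10⁻⁹ × 4.70 = 4.41×10⁻⁸ C.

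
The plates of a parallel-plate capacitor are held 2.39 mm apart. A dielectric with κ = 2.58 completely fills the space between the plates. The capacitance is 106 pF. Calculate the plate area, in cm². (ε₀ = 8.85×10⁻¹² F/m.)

A ≈ 111 cm²

A = Cd/(κε₀) = 1.06×10⁻¹⁰ × 2.39×10⁻³ / (2.58 × 8.85×10⁻¹²) = 1.11×10⁻² m².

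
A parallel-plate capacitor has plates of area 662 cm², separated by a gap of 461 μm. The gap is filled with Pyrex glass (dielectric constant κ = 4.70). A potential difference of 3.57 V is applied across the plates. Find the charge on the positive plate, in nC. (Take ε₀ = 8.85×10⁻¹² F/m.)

Q ≈ 21.3 nC

A = 662 cm² = 6.62×10⁻² m².
C = κε₀A/d = 4.70 × 8.85×10⁻¹² × 6.62×10⁻² / 4.61×10⁻⁴ = 5.97×10⁻⁹ F.
Q = CV = 5.97×10⁻⁹ × 3.57 = 2.13×10⁻⁸ C.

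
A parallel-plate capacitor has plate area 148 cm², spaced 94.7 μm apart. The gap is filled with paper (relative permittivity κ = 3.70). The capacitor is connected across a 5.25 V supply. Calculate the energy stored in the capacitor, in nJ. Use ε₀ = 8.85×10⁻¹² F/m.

U ≈ 70.5 nJ

A = 148 cm² = 1.48×10⁻² m².
C = κε₀A/d = 3.70 × 8.85×10⁻¹² × 1.48×10⁻² / 9.47×10⁻⁵ = 5.12×10⁻⁹ F.
U = ½CV² = ½ × 5.12×10⁻⁹ × (5.25)² = 7.05×10⁻⁸ J.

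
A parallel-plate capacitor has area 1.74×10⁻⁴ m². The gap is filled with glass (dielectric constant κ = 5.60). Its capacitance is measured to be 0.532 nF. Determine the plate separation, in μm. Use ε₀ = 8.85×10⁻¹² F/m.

d = κε₀A/C = 5.60 × 8.85×10⁻¹² × 1.74×10⁻⁴ / 5.32×10⁻¹⁰ = 1.62×10⁻⁵ m.

16.2 μm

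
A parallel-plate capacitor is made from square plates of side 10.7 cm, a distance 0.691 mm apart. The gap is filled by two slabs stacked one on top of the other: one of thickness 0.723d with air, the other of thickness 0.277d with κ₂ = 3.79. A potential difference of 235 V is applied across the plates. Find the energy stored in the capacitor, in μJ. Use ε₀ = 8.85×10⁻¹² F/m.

A = (10.7 cm)² = 1.14×10⁻² m².
Stacked slabs ⇒ two capacitors in series, each with the full plate area.
C₁ = κ₁ε₀A/d₁ = 1.00 × 8.85×10⁻¹² × 1.14×10⁻² / 5.00×10⁻⁴ = 2.03×10⁻¹⁰ F.
C₂ = κ₂ε₀A/d₂ = 3.79 × 8.85×10⁻¹² × 1.14×10⁻² / 1.91×10⁻⁴ = 2.01×10⁻⁹ F.
C = (1/C₁ + 1/C₂)⁻¹ = 1.84×10⁻¹⁰ F.
U = ½CV² = ½ × 1.84×10⁻¹⁰ × (235)² = 5.09×10⁻⁶ J.

U ≈ 5.09 μJ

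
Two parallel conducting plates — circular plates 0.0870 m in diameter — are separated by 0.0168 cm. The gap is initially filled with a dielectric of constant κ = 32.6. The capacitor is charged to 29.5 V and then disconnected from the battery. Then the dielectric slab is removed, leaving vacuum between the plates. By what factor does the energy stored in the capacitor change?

U₂/U₁ ≈ 32.6

Isolated ⇒ Q is held fixed.
C₂ = 0.0307 C₁ and U = Q²/(2C), so U₂/U₁ = C₁/C₂ = 32.6.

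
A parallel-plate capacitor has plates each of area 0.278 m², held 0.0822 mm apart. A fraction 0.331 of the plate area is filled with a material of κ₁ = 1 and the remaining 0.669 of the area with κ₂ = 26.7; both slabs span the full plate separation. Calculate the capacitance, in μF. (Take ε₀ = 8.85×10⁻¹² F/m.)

Side-by-side slabs ⇒ two capacitors in parallel, each spanning the full gap.
C₁ = κ₁ε₀A₁/d = 1.00 × 8.85×10⁻¹² × 9.20×10⁻² / 8.22×10⁻⁵ = 9.91×10⁻⁹ F.
C₂ = κ₂ε₀A₂/d = 26.7 × 8.85×10⁻¹² × 0.186 / 8.22×10⁻⁵ = 5.35×10⁻⁷ F.
C = C₁ + C₂ = 5.45×10⁻⁷ F.

C ≈ 0.545 μF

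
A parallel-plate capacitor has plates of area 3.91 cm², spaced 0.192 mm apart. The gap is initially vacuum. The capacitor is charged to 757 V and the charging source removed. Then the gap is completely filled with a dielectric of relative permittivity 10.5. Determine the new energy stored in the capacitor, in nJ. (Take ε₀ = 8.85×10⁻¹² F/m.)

492 nJ

A = 3.91 cm² = 3.91×10⁻⁴ m².
Initially C₁ = ε₀A/d = 8.85×10⁻¹² × 3.91×10⁻⁴ / 1.92×10⁻⁴ = 1.80×10⁻¹¹ F.
U₁ = 5.16×10⁻⁶ J.
Isolated ⇒ Q is held fixed. C₂ = 10.5 C₁ and U = Q²/(2C), so U₂/U₁ = C₁/C₂ = 0.0952.
U₂ = 0.0952 × 5.16×10⁻⁶ = 4.92×10⁻⁷ J.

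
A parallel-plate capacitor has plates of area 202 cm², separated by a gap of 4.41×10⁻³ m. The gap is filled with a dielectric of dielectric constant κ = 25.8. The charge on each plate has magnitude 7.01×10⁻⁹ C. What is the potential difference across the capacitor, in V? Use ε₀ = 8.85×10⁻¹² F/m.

V ≈ 6.70 V

A = 202 cm² = 2.02×10⁻² m².
C = κε₀A/d = 25.8 × 8.85×10⁻¹² × 2.02×10⁻² / 4.41×10⁻³ = 1.05×10⁻⁹ F.
V = Q/C = 7.01×10⁻⁹ / 1.05×10⁻⁹ = 6.70 V.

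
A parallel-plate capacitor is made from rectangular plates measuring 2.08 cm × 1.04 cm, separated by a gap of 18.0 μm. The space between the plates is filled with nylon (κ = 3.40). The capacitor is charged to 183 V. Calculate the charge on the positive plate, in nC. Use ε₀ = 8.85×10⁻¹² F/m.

A = 2.08 × 1.04 cm² = 2.16×10⁻⁴ m².
C = κε₀A/d = 3.40 × 8.85×10⁻¹² × 2.16×10⁻⁴ / 1.80×10⁻⁵ = 3.62×10⁻¹⁰ F.
Q = CV = 3.62×10⁻¹⁰ × 183 = 6.62×10⁻⁸ C.

66.2 nC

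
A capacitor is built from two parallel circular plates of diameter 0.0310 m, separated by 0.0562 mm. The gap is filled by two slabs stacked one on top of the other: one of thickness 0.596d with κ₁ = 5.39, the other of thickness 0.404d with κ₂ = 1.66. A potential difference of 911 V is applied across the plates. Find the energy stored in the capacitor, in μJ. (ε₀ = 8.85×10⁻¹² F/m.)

139 μJ

A = π(0.0310/2 m)² = 7.55×10⁻⁴ m².
Stacked slabs ⇒ two capacitors in series, each with the full plate area.
C₁ = κ₁ε₀A/d₁ = 5.39 × 8.85×10⁻¹² × 7.55×10⁻⁴ / 3.35×10⁻⁵ = 1.07×10⁻⁹ F.
C₂ = κ₂ε₀A/d₂ = 1.66 × 8.85×10⁻¹² × 7.55×10⁻⁴ / 2.27×10⁻⁵ = 4.88×10⁻¹⁰ F.
C = (1/C₁ + 1/C₂)⁻¹ = 3.36×10⁻¹⁰ F.
U = ½CV² = ½ × 3.36×10⁻¹⁰ × (911)² = 1.39×10⁻⁴ J.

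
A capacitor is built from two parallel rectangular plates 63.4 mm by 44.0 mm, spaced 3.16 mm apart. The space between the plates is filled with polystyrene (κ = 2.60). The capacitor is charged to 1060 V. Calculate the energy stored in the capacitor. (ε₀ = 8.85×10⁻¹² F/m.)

A = 63.4 × 44.0 mm² = 2.79×10⁻³ m².
C = κε₀A/d = 2.60 × 8.85×10⁻¹² × 2.79×10⁻³ / 3.16×10⁻³ = 2.03×10⁻¹¹ F.
U = ½CV² = ½ × 2.03×10⁻¹¹ × (1060)² = 1.14×10⁻⁵ J.

11.4 μJ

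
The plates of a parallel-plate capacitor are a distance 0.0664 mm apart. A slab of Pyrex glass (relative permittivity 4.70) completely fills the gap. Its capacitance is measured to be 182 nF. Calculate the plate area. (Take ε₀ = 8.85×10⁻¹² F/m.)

A = Cd/(κε₀) = 1.82×10⁻⁷ × 6.64×10⁻⁵ / (4.70 × 8.85×10⁻¹²) = 0.291 m².

A ≈ 0.291 m²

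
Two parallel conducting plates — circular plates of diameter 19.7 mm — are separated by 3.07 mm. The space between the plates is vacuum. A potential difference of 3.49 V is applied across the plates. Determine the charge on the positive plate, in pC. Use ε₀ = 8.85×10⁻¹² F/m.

Q ≈ 3.07 pC

A = π(19.7/2 mm)² = 3.05×10⁻⁴ m².
C = ε₀A/d = 8.85×10⁻¹² × 3.05×10⁻⁴ / 3.07×10⁻³ = 8.79×10⁻¹³ F.
Q = CV = 8.79×10⁻¹³ × 3.49 = 3.07×10⁻¹² C.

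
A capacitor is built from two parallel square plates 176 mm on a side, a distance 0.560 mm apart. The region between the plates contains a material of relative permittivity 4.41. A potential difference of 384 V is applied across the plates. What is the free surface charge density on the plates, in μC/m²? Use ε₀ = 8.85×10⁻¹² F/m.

26.8 μC/m²

A = (176 mm)² = 3.10×10⁻² m².
C = κε₀A/d = 4.41 × 8.85×10⁻¹² × 3.10×10⁻² / 5.60×10⁻⁴ = 2.16×10⁻⁹ F.
σ = Q/A = CV/A = 2.16×10⁻⁹ × 384 / 3.10×10⁻² = 2.68×10⁻⁵ C/m².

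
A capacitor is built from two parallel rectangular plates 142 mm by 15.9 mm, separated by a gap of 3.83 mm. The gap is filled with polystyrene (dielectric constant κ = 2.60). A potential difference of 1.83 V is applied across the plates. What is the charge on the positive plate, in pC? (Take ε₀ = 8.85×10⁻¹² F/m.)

A = 142 × 15.9 mm² = 2.26×10⁻³ m².
C = κε₀A/d = 2.60 × 8.85×10⁻¹² × 2.26×10⁻³ / 3.83×10⁻³ = 1.36×10⁻¹¹ F.
Q = CV = 1.36×10⁻¹¹ × 1.83 = 2.48×10⁻¹¹ C.

24.8 pC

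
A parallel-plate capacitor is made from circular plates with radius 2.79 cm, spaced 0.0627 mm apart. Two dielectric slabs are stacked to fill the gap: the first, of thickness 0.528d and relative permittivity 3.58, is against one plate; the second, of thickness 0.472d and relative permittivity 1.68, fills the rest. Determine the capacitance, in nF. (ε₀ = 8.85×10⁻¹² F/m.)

A = π(2.79 cm)² = 2.45×10⁻³ m².
Stacked slabs ⇒ two capacitors in series, each with the full plate area.
C₁ = κ₁ε₀A/d₁ = 3.58 × 8.85×10⁻¹² × 2.45×10⁻³ / 3.31×10⁻⁵ = 2.34×10⁻⁹ F.
C₂ = κ₂ε₀A/d₂ = 1.68 × 8.85×10⁻¹² × 2.45×10⁻³ / 2.96×10⁻⁵ = 1.23×10⁻⁹ F.
C = (1/C₁ + 1/C₂)⁻¹ = 8.06×10⁻¹⁰ F.

C ≈ 0.806 nF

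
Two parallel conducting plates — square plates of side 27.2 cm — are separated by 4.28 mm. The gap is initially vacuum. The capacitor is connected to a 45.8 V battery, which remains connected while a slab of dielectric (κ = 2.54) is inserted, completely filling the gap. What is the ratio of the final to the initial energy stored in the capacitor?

U₂/U₁ ≈ 2.54

Battery connected ⇒ V is held fixed.
C₂ = 2.54 C₁ and U = ½CV², so U₂/U₁ = C₂/C₁ = 2.54.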